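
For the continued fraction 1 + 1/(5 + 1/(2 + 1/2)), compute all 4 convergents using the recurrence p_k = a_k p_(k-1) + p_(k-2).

1/1, 6/5, 13/11, 32/27

Using the convergent recurrence p_i = a_i*p_{i-1} + p_{i-2}, q_i = a_i*q_{i-1} + q_{i-2} with p_{-2}=0, p_{-1}=1, q_{-2}=1, q_{-1}=0:
  i=0: a_0=1, p_0 = 1*1 + 0 = 1, q_0 = 1*0 + 1 = 1.
  i=1: a_1=5, p_1 = 5*1 + 1 = 6, q_1 = 5*1 + 0 = 5.
  i=2: a_2=2, p_2 = 2*6 + 1 = 13, q_2 = 2*5 + 1 = 11.
  i=3: a_3=2, p_3 = 2*13 + 6 = 32, q_3 = 2*11 + 5 = 27.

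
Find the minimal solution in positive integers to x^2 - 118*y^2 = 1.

First expand sqrt(118) as a continued fraction. With x_i = (sqrt(118) + m_i)/d_i and (m_0, d_0) = (0, 1): a_0 = floor(sqrt(118)) = 10, since 10^2 = 100 <= 118 < 121 = 11^2.
Iterate m_{i+1} = d_i*a_i - m_i, d_{i+1} = (118 - m_{i+1}^2)/d_i, a_{i+1} = floor((a_0 + m_{i+1})/d_{i+1}):
  m_1 = 1*10 - 0 = 10, d_1 = (118 - 10^2)/1 = 18/1 = 18, a_1 = floor((10 + 10)/18) = 1.
  m_2 = 18*1 - 10 = 8, d_2 = (118 - 8^2)/18 = 54/18 = 3, a_2 = floor((10 + 8)/3) = 6.
  m_3 = 3*6 - 8 = 10, d_3 = (118 - 10^2)/3 = 18/3 = 6, a_3 = floor((10 + 10)/6) = 3.
  m_4 = 6*3 - 10 = 8, d_4 = (118 - 8^2)/6 = 54/6 = 9, a_4 = floor((10 + 8)/9) = 2.
  m_5 = 9*2 - 8 = 10, d_5 = (118 - 10^2)/9 = 18/9 = 2, a_5 = floor((10 + 10)/2) = 10.
  m_6 = 2*10 - 10 = 10, d_6 = (118 - 10^2)/2 = 18/2 = 9, a_6 = floor((10 + 10)/9) = 2.
  m_7 = 9*2 - 10 = 8, d_7 = (118 - 8^2)/9 = 54/9 = 6, a_7 = floor((10 + 8)/6) = 3.
  m_8 = 6*3 - 8 = 10, d_8 = (118 - 10^2)/6 = 18/6 = 3, a_8 = floor((10 + 10)/3) = 6.
  m_9 = 3*6 - 10 = 8, d_9 = (118 - 8^2)/3 = 54/3 = 18, a_9 = floor((10 + 8)/18) = 1.
  m_10 = 18*1 - 8 = 10, d_10 = (118 - 10^2)/18 = 18/18 = 1, a_10 = floor((10 + 10)/1) = 20.
  m_11 = 1*20 - 10 = 10, d_11 = (118 - 10^2)/1 = 18/1 = 18: (m_11, d_11) = (m_1, d_1) = (10, 18), so from here the quotients repeat a_1, ..., a_10; the period length is 10.
So sqrt(118) = [10; (1, 6, 3, 2, 10, 2, 3, 6, 1, 20)] with period length k = 10.
k is even, so the fundamental solution of x^2 - 118y^2 = 1 is (p_{k-1}, q_{k-1}) = (p_9, q_9); compute convergents through index 9.
Convergents (p_i = a_i*p_{i-1} + p_{i-2}, q_i = a_i*q_{i-1} + q_{i-2} with p_{-2}=0, p_{-1}=1, q_{-2}=1, q_{-1}=0):
  i=0: a_0=10, p_0 = 10*1 + 0 = 10, q_0 = 10*0 + 1 = 1.
  i=1: a_1=1, p_1 = 1*10 + 1 = 11, q_1 = 1*1 + 0 = 1.
  i=2: a_2=6, p_2 = 6*11 + 10 = 76, q_2 = 6*1 + 1 = 7.
  i=3: a_3=3, p_3 = 3*76 + 11 = 239, q_3 = 3*7 + 1 = 22.
  i=4: a_4=2, p_4 = 2*239 + 76 = 554, q_4 = 2*22 + 7 = 51.
  i=5: a_5=10, p_5 = 10*554 + 239 = 5779, q_5 = 10*51 + 22 = 532.
  i=6: a_6=2, p_6 = 2*5779 + 554 = 12112, q_6 = 2*532 + 51 = 1115.
  i=7: a_7=3, p_7 = 3*12112 + 5779 = 42115, q_7 = 3*1115 + 532 = 3877.
  i=8: a_8=6, p_8 = 6*42115 + 12112 = 264802, q_8 = 6*3877 + 1115 = 24377.
  i=9: a_9=1, p_9 = 1*264802 + 42115 = 306917, q_9 = 1*24377 + 3877 = 28254.
Check: 306917^2 - 118*28254^2 = 94198044889 - 94198044888 = 1, so (x, y) = (306917, 28254) solves the equation, and by the theorem it is the least positive solution.

(x, y) = (306917, 28254)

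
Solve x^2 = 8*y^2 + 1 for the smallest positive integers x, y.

(x, y) = (3, 1)

First expand sqrt(8) as a continued fraction. With x_i = (sqrt(8) + m_i)/d_i and (m_0, d_0) = (0, 1): a_0 = floor(sqrt(8)) = 2, since 2^2 = 4 <= 8 < 9 = 3^2.
Iterate m_{i+1} = d_i*a_i - m_i, d_{i+1} = (8 - m_{i+1}^2)/d_i, a_{i+1} = floor((a_0 + m_{i+1})/d_{i+1}):
  m_1 = 1*2 - 0 = 2, d_1 = (8 - 2^2)/1 = 4/1 = 4, a_1 = floor((2 + 2)/4) = 1.
  m_2 = 4*1 - 2 = 2, d_2 = (8 - 2^2)/4 = 4/4 = 1, a_2 = floor((2 + 2)/1) = 4.
  m_3 = 1*4 - 2 = 2, d_3 = (8 - 2^2)/1 = 4/1 = 4: (m_3, d_3) = (m_1, d_1) = (2, 4), so from here the quotients repeat a_1, a_2; the period length is 2.
So sqrt(8) = [2; (1, 4)] with period length k = 2.
k is even, so the fundamental solution of x^2 - 8y^2 = 1 is (p_{k-1}, q_{k-1}) = (p_1, q_1); compute convergents through index 1.
Convergents (p_i = a_i*p_{i-1} + p_{i-2}, q_i = a_i*q_{i-1} + q_{i-2} with p_{-2}=0, p_{-1}=1, q_{-2}=1, q_{-1}=0):
  i=0: a_0=2, p_0 = 2*1 + 0 = 2, q_0 = 2*0 + 1 = 1.
  i=1: a_1=1, p_1 = 1*2 + 1 = 3, q_1 = 1*1 + 0 = 1.
Check: 3^2 - 8*1^2 = 9 - 8 = 1, so (x, y) = (3, 1) solves the equation, and by the theorem it is the least positive solution.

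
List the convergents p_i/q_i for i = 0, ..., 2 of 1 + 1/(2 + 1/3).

1/1, 3/2, 10/7

Using the convergent recurrence p_i = a_i*p_{i-1} + p_{i-2}, q_i = a_i*q_{i-1} + q_{i-2} with p_{-2}=0, p_{-1}=1, q_{-2}=1, q_{-1}=0:
  i=0: a_0=1, p_0 = 1*1 + 0 = 1, q_0 = 1*0 + 1 = 1.
  i=1: a_1=2, p_1 = 2*1 + 1 = 3, q_1 = 2*1 + 0 = 2.
  i=2: a_2=3, p_2 = 3*3 + 1 = 10, q_2 = 3*2 + 1 = 7.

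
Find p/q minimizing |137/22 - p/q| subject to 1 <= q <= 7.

25/4

Expand x = 137/22 as a continued fraction with the Euclidean algorithm:
  137 = 6*22 + 5, so a_0 = 6.
  22 = 4*5 + 2, so a_1 = 4.
  5 = 2*2 + 1, so a_2 = 2.
  2 = 2*1 + 0, so a_3 = 2.
so x = [6; 4, 2, 2].
Convergents (p_i = a_i*p_{i-1} + p_{i-2}, q_i = a_i*q_{i-1} + q_{i-2} with p_{-2}=0, p_{-1}=1, q_{-2}=1, q_{-1}=0), until the denominator exceeds 7:
  i=0: a_0=6, p_0 = 6*1 + 0 = 6, q_0 = 6*0 + 1 = 1.
  i=1: a_1=4, p_1 = 4*6 + 1 = 25, q_1 = 4*1 + 0 = 4.
  i=2: a_2=2, p_2 = 2*25 + 6 = 56, q_2 = 2*4 + 1 = 9.
q_2 = 9 > 7, so the last convergent with denominator <= 7 is p_1/q_1 = 25/4.
The closest fraction with denominator <= 7 is either p_1/q_1 or the intermediate fraction (k*p_1 + p_0)/(k*q_1 + q_0) with the largest k >= 1 whose denominator stays <= 7; these approach x as k grows, and every other convergent or intermediate fraction in range is farther away.
Largest k: floor((7 - q_0)/q_1) = floor((7 - 1)/4) = 1.
That gives (1*25 + 6)/(1*4 + 1) = 31/5.
Compare the errors: |x - 25/4| = |137*4 - 25*22|/(22*4) = 2/88, and |x - 31/5| = |137*5 - 31*22|/(22*5) = 3/110.
Cross-multiplying, 2*110 = 220 < 264 = 3*88, so 2/88 is smaller: the convergent 25/4 is closer to x than 31/5.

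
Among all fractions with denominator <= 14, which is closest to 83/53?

Expand x = 83/53 as a continued fraction with the Euclidean algorithm:
  83 = 1*53 + 30, so a_0 = 1.
  53 = 1*30 + 23, so a_1 = 1.
  30 = 1*23 + 7, so a_2 = 1.
  23 = 3*7 + 2, so a_3 = 3.
  7 = 3*2 + 1, so a_4 = 3.
  2 = 2*1 + 0, so a_5 = 2.
so x = [1; 1, 1, 3, 3, 2].
Convergents (p_i = a_i*p_{i-1} + p_{i-2}, q_i = a_i*q_{i-1} + q_{i-2} with p_{-2}=0, p_{-1}=1, q_{-2}=1, q_{-1}=0), until the denominator exceeds 14:
  i=0: a_0=1, p_0 = 1*1 + 0 = 1, q_0 = 1*0 + 1 = 1.
  i=1: a_1=1, p_1 = 1*1 + 1 = 2, q_1 = 1*1 + 0 = 1.
  i=2: a_2=1, p_2 = 1*2 + 1 = 3, q_2 = 1*1 + 1 = 2.
  i=3: a_3=3, p_3 = 3*3 + 2 = 11, q_3 = 3*2 + 1 = 7.
  i=4: a_4=3, p_4 = 3*11 + 3 = 36, q_4 = 3*7 + 2 = 23.
q_4 = 23 > 14, so the last convergent with denominator <= 14 is p_3/q_3 = 11/7.
The closest fraction with denominator <= 14 is either p_3/q_3 or the intermediate fraction (k*p_3 + p_2)/(k*q_3 + q_2) with the largest k >= 1 whose denominator stays <= 14; these approach x as k grows, and every other convergent or intermediate fraction in range is farther away.
Largest k: floor((14 - q_2)/q_3) = floor((14 - 2)/7) = 1.
That gives (1*11 + 3)/(1*7 + 2) = 14/9.
Compare the errors: |x - 11/7| = |83*7 - 11*53|/(53*7) = 2/371, and |x - 14/9| = |83*9 - 14*53|/(53*9) = 5/477.
Cross-multiplying, 2*477 = 954 < 1855 = 5*371, so 2/371 is smaller: the convergent 11/7 is closer to x than 14/9.

11/7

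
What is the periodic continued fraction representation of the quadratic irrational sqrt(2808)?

[52; (1, 104)]

Write x_i = (sqrt(2808) + m_i)/d_i with (m_0, d_0) = (0, 1). a_0 = floor(sqrt(2808)) = 52, since 52^2 = 2704 <= 2808 < 2809 = 53^2.
Iterate m_{i+1} = d_i*a_i - m_i, d_{i+1} = (2808 - m_{i+1}^2)/d_i, a_{i+1} = floor((a_0 + m_{i+1})/d_{i+1}):
  m_1 = 1*52 - 0 = 52, d_1 = (2808 - 52^2)/1 = 104/1 = 104, a_1 = floor((52 + 52)/104) = 1.
  m_2 = 104*1 - 52 = 52, d_2 = (2808 - 52^2)/104 = 104/104 = 1, a_2 = floor((52 + 52)/1) = 104.
  m_3 = 1*104 - 52 = 52, d_3 = (2808 - 52^2)/1 = 104/1 = 104: (m_3, d_3) = (m_1, d_1) = (52, 104), so from here the quotients repeat a_1, a_2; the period length is 2.
Hence the expansion of sqrt(2808) is a_0 = 52 followed by the repeating block 1, 104 (period 2).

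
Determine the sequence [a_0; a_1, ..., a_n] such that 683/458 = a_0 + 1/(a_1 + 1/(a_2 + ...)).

[1; 2, 28, 8]

Run the Euclidean algorithm on 683 and 458; the successive quotients are the partial quotients a_0, a_1, ... (each step inverts the fractional part left over by the previous one):
  683 = 1*458 + 225, so a_0 = 1.
  458 = 2*225 + 8, so a_1 = 2.
  225 = 28*8 + 1, so a_2 = 28.
  8 = 8*1 + 0, so a_3 = 8.
The remainder reaches 0 after 4 divisions, so the expansion has 4 partial quotients, read off in order.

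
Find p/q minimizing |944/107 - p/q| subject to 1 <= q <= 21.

Expand x = 944/107 as a continued fraction with the Euclidean algorithm:
  944 = 8*107 + 88, so a_0 = 8.
  107 = 1*88 + 19, so a_1 = 1.
  88 = 4*19 + 12, so a_2 = 4.
  19 = 1*12 + 7, so a_3 = 1.
  12 = 1*7 + 5, so a_4 = 1.
  7 = 1*5 + 2, so a_5 = 1.
  5 = 2*2 + 1, so a_6 = 2.
  2 = 2*1 + 0, so a_7 = 2.
so x = [8; 1, 4, 1, 1, 1, 2, 2].
Convergents (p_i = a_i*p_{i-1} + p_{i-2}, q_i = a_i*q_{i-1} + q_{i-2} with p_{-2}=0, p_{-1}=1, q_{-2}=1, q_{-1}=0), until the denominator exceeds 21:
  i=0: a_0=8, p_0 = 8*1 + 0 = 8, q_0 = 8*0 + 1 = 1.
  i=1: a_1=1, p_1 = 1*8 + 1 = 9, q_1 = 1*1 + 0 = 1.
  i=2: a_2=4, p_2 = 4*9 + 8 = 44, q_2 = 4*1 + 1 = 5.
  i=3: a_3=1, p_3 = 1*44 + 9 = 53, q_3 = 1*5 + 1 = 6.
  i=4: a_4=1, p_4 = 1*53 + 44 = 97, q_4 = 1*6 + 5 = 11.
  i=5: a_5=1, p_5 = 1*97 + 53 = 150, q_5 = 1*11 + 6 = 17.
  i=6: a_6=2, p_6 = 2*150 + 97 = 397, q_6 = 2*17 + 11 = 45.
q_6 = 45 > 21, so the last convergent with denominator <= 21 is p_5/q_5 = 150/17.
The closest fraction with denominator <= 21 is either p_5/q_5 or the intermediate fraction (k*p_5 + p_4)/(k*q_5 + q_4) with the largest k >= 1 whose denominator stays <= 21; these approach x as k grows, and every other convergent or intermediate fraction in range is farther away.
Largest k: floor((21 - q_4)/q_5) = floor((21 - 11)/17) = 0.
Since k = 0, no intermediate fraction beyond p_5/q_5 has denominator <= 21, so the convergent 150/17 is the closest (its error is |944*17 - 150*107|/(107*17) = 2/1819).

150/17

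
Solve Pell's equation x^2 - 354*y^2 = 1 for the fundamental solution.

(x, y) = (258065, 13716)

First expand sqrt(354) as a continued fraction. With x_i = (sqrt(354) + m_i)/d_i and (m_0, d_0) = (0, 1): a_0 = floor(sqrt(354)) = 18, since 18^2 = 324 <= 354 < 361 = 19^2.
Iterate m_{i+1} = d_i*a_i - m_i, d_{i+1} = (354 - m_{i+1}^2)/d_i, a_{i+1} = floor((a_0 + m_{i+1})/d_{i+1}):
  m_1 = 1*18 - 0 = 18, d_1 = (354 - 18^2)/1 = 30/1 = 30, a_1 = floor((18 + 18)/30) = 1.
  m_2 = 30*1 - 18 = 12, d_2 = (354 - 12^2)/30 = 210/30 = 7, a_2 = floor((18 + 12)/7) = 4.
  m_3 = 7*4 - 12 = 16, d_3 = (354 - 16^2)/7 = 98/7 = 14, a_3 = floor((18 + 16)/14) = 2.
  m_4 = 14*2 - 16 = 12, d_4 = (354 - 12^2)/14 = 210/14 = 15, a_4 = floor((18 + 12)/15) = 2.
  m_5 = 15*2 - 12 = 18, d_5 = (354 - 18^2)/15 = 30/15 = 2, a_5 = floor((18 + 18)/2) = 18.
  m_6 = 2*18 - 18 = 18, d_6 = (354 - 18^2)/2 = 30/2 = 15, a_6 = floor((18 + 18)/15) = 2.
  m_7 = 15*2 - 18 = 12, d_7 = (354 - 12^2)/15 = 210/15 = 14, a_7 = floor((18 + 12)/14) = 2.
  m_8 = 14*2 - 12 = 16, d_8 = (354 - 16^2)/14 = 98/14 = 7, a_8 = floor((18 + 16)/7) = 4.
  m_9 = 7*4 - 16 = 12, d_9 = (354 - 12^2)/7 = 210/7 = 30, a_9 = floor((18 + 12)/30) = 1.
  m_10 = 30*1 - 12 = 18, d_10 = (354 - 18^2)/30 = 30/30 = 1, a_10 = floor((18 + 18)/1) = 36.
  m_11 = 1*36 - 18 = 18, d_11 = (354 - 18^2)/1 = 30/1 = 30: (m_11, d_11) = (m_1, d_1) = (18, 30), so from here the quotients repeat a_1, ..., a_10; the period length is 10.
So sqrt(354) = [18; (1, 4, 2, 2, 18, 2, 2, 4, 1, 36)] with period length k = 10.
k is even, so the fundamental solution of x^2 - 354y^2 = 1 is (p_{k-1}, q_{k-1}) = (p_9, q_9); compute convergents through index 9.
Convergents (p_i = a_i*p_{i-1} + p_{i-2}, q_i = a_i*q_{i-1} + q_{i-2} with p_{-2}=0, p_{-1}=1, q_{-2}=1, q_{-1}=0):
  i=0: a_0=18, p_0 = 18*1 + 0 = 18, q_0 = 18*0 + 1 = 1.
  i=1: a_1=1, p_1 = 1*18 + 1 = 19, q_1 = 1*1 + 0 = 1.
  i=2: a_2=4, p_2 = 4*19 + 18 = 94, q_2 = 4*1 + 1 = 5.
  i=3: a_3=2, p_3 = 2*94 + 19 = 207, q_3 = 2*5 + 1 = 11.
  i=4: a_4=2, p_4 = 2*207 + 94 = 508, q_4 = 2*11 + 5 = 27.
  i=5: a_5=18, p_5 = 18*508 + 207 = 9351, q_5 = 18*27 + 11 = 497.
  i=6: a_6=2, p_6 = 2*9351 + 508 = 19210, q_6 = 2*497 + 27 = 1021.
  i=7: a_7=2, p_7 = 2*19210 + 9351 = 47771, q_7 = 2*1021 + 497 = 2539.
  i=8: a_8=4, p_8 = 4*47771 + 19210 = 210294, q_8 = 4*2539 + 1021 = 11177.
  i=9: a_9=1, p_9 = 1*210294 + 47771 = 258065, q_9 = 1*11177 + 2539 = 13716.
Check: 258065^2 - 354*13716^2 = 66597544225 - 66597544224 = 1, so (x, y) = (258065, 13716) solves the equation, and by the theorem it is the least positive solution.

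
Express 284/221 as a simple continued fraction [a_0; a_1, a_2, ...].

[1; 3, 1, 1, 31]

Run the Euclidean algorithm on 284 and 221; the successive quotients are the partial quotients a_0, a_1, ... (each step inverts the fractional part left over by the previous one):
  284 = 1*221 + 63, so a_0 = 1.
  221 = 3*63 + 32, so a_1 = 3.
  63 = 1*32 + 31, so a_2 = 1.
  32 = 1*31 + 1, so a_3 = 1.
  31 = 31*1 + 0, so a_4 = 31.
The remainder reaches 0 after 5 divisions, so the expansion has 5 partial quotients, read off in order.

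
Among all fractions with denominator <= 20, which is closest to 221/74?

3/1

Expand x = 221/74 as a continued fraction with the Euclidean algorithm:
  221 = 2*74 + 73, so a_0 = 2.
  74 = 1*73 + 1, so a_1 = 1.
  73 = 73*1 + 0, so a_2 = 73.
so x = [2; 1, 73].
Convergents (p_i = a_i*p_{i-1} + p_{i-2}, q_i = a_i*q_{i-1} + q_{i-2} with p_{-2}=0, p_{-1}=1, q_{-2}=1, q_{-1}=0), until the denominator exceeds 20:
  i=0: a_0=2, p_0 = 2*1 + 0 = 2, q_0 = 2*0 + 1 = 1.
  i=1: a_1=1, p_1 = 1*2 + 1 = 3, q_1 = 1*1 + 0 = 1.
  i=2: a_2=73, p_2 = 73*3 + 2 = 221, q_2 = 73*1 + 1 = 74.
q_2 = 74 > 20, so the last convergent with denominator <= 20 is p_1/q_1 = 3/1.
The closest fraction with denominator <= 20 is either p_1/q_1 or the intermediate fraction (k*p_1 + p_0)/(k*q_1 + q_0) with the largest k >= 1 whose denominator stays <= 20; these approach x as k grows, and every other convergent or intermediate fraction in range is farther away.
Largest k: floor((20 - q_0)/q_1) = floor((20 - 1)/1) = 19.
That gives (19*3 + 2)/(19*1 + 1) = 59/20.
Compare the errors: |x - 3/1| = |221*1 - 3*74|/(74*1) = 1/74, and |x - 59/20| = |221*20 - 59*74|/(74*20) = 54/1480.
Cross-multiplying, 1*1480 = 1480 < 3996 = 54*74, so 1/74 is smaller: the convergent 3/1 is closer to x than 59/20.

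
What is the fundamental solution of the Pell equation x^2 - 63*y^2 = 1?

(x, y) = (8, 1)

First expand sqrt(63) as a continued fraction. With x_i = (sqrt(63) + m_i)/d_i and (m_0, d_0) = (0, 1): a_0 = floor(sqrt(63)) = 7, since 7^2 = 49 <= 63 < 64 = 8^2.
Iterate m_{i+1} = d_i*a_i - m_i, d_{i+1} = (63 - m_{i+1}^2)/d_i, a_{i+1} = floor((a_0 + m_{i+1})/d_{i+1}):
  m_1 = 1*7 - 0 = 7, d_1 = (63 - 7^2)/1 = 14/1 = 14, a_1 = floor((7 + 7)/14) = 1.
  m_2 = 14*1 - 7 = 7, d_2 = (63 - 7^2)/14 = 14/14 = 1, a_2 = floor((7 + 7)/1) = 14.
  m_3 = 1*14 - 7 = 7, d_3 = (63 - 7^2)/1 = 14/1 = 14: (m_3, d_3) = (m_1, d_1) = (7, 14), so from here the quotients repeat a_1, a_2; the period length is 2.
So sqrt(63) = [7; (1, 14)] with period length k = 2.
k is even, so the fundamental solution of x^2 - 63y^2 = 1 is (p_{k-1}, q_{k-1}) = (p_1, q_1); compute convergents through index 1.
Convergents (p_i = a_i*p_{i-1} + p_{i-2}, q_i = a_i*q_{i-1} + q_{i-2} with p_{-2}=0, p_{-1}=1, q_{-2}=1, q_{-1}=0):
  i=0: a_0=7, p_0 = 7*1 + 0 = 7, q_0 = 7*0 + 1 = 1.
  i=1: a_1=1, p_1 = 1*7 + 1 = 8, q_1 = 1*1 + 0 = 1.
Check: 8^2 - 63*1^2 = 64 - 63 = 1, so (x, y) = (8, 1) solves the equation, and by the theorem it is the least positive solution.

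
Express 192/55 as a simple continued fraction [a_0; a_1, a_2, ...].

[3; 2, 27]

Run the Euclidean algorithm on 192 and 55; the successive quotients are the partial quotients a_0, a_1, ... (each step inverts the fractional part left over by the previous one):
  192 = 3*55 + 27, so a_0 = 3.
  55 = 2*27 + 1, so a_1 = 2.
  27 = 27*1 + 0, so a_2 = 27.
The remainder reaches 0 after 3 divisions, so the expansion has 3 partial quotients, read off in order.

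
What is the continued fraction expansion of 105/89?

[1; 5, 1, 1, 3, 2]

Run the Euclidean algorithm on 105 and 89; the successive quotients are the partial quotients a_0, a_1, ... (each step inverts the fractional part left over by the previous one):
  105 = 1*89 + 16, so a_0 = 1.
  89 = 5*16 + 9, so a_1 = 5.
  16 = 1*9 + 7, so a_2 = 1.
  9 = 1*7 + 2, so a_3 = 1.
  7 = 3*2 + 1, so a_4 = 3.
  2 = 2*1 + 0, so a_5 = 2.
The remainder reaches 0 after 6 divisions, so the expansion has 6 partial quotients, read off in order.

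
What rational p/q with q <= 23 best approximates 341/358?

20/21

Expand x = 341/358 as a continued fraction with the Euclidean algorithm:
  341 = 0*358 + 341, so a_0 = 0.
  358 = 1*341 + 17, so a_1 = 1.
  341 = 20*17 + 1, so a_2 = 20.
  17 = 17*1 + 0, so a_3 = 17.
so x = [0; 1, 20, 17].
Convergents (p_i = a_i*p_{i-1} + p_{i-2}, q_i = a_i*q_{i-1} + q_{i-2} with p_{-2}=0, p_{-1}=1, q_{-2}=1, q_{-1}=0), until the denominator exceeds 23:
  i=0: a_0=0, p_0 = 0*1 + 0 = 0, q_0 = 0*0 + 1 = 1.
  i=1: a_1=1, p_1 = 1*0 + 1 = 1, q_1 = 1*1 + 0 = 1.
  i=2: a_2=20, p_2 = 20*1 + 0 = 20, q_2 = 20*1 + 1 = 21.
  i=3: a_3=17, p_3 = 17*20 + 1 = 341, q_3 = 17*21 + 1 = 358.
q_3 = 358 > 23, so the last convergent with denominator <= 23 is p_2/q_2 = 20/21.
The closest fraction with denominator <= 23 is either p_2/q_2 or the intermediate fraction (k*p_2 + p_1)/(k*q_2 + q_1) with the largest k >= 1 whose denominator stays <= 23; these approach x as k grows, and every other convergent or intermediate fraction in range is farther away.
Largest k: floor((23 - q_1)/q_2) = floor((23 - 1)/21) = 1.
That gives (1*20 + 1)/(1*21 + 1) = 21/22.
Compare the errors: |x - 20/21| = |341*21 - 20*358|/(358*21) = 1/7518, and |x - 21/22| = |341*22 - 21*358|/(358*22) = 16/7876.
Cross-multiplying, 1*7876 = 7876 < 120288 = 16*7518, so 1/7518 is smaller: the convergent 20/21 is closer to x than 21/22.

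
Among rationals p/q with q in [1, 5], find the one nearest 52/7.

Expand x = 52/7 as a continued fraction with the Euclidean algorithm:
  52 = 7*7 + 3, so a_0 = 7.
  7 = 2*3 + 1, so a_1 = 2.
  3 = 3*1 + 0, so a_2 = 3.
so x = [7; 2, 3].
Convergents (p_i = a_i*p_{i-1} + p_{i-2}, q_i = a_i*q_{i-1} + q_{i-2} with p_{-2}=0, p_{-1}=1, q_{-2}=1, q_{-1}=0), until the denominator exceeds 5:
  i=0: a_0=7, p_0 = 7*1 + 0 = 7, q_0 = 7*0 + 1 = 1.
  i=1: a_1=2, p_1 = 2*7 + 1 = 15, q_1 = 2*1 + 0 = 2.
  i=2: a_2=3, p_2 = 3*15 + 7 = 52, q_2 = 3*2 + 1 = 7.
q_2 = 7 > 5, so the last convergent with denominator <= 5 is p_1/q_1 = 15/2.
The closest fraction with denominator <= 5 is either p_1/q_1 or the intermediate fraction (k*p_1 + p_0)/(k*q_1 + q_0) with the largest k >= 1 whose denominator stays <= 5; these approach x as k grows, and every other convergent or intermediate fraction in range is farther away.
Largest k: floor((5 - q_0)/q_1) = floor((5 - 1)/2) = 2.
That gives (2*15 + 7)/(2*2 + 1) = 37/5.
Compare the errors: |x - 15/2| = |52*2 - 15*7|/(7*2) = 1/14, and |x - 37/5| = |52*5 - 37*7|/(7*5) = 1/35.
Cross-multiplying, 1*14 = 14 < 35 = 1*35, so 1/35 is smaller: the intermediate fraction 37/5 is closer to x than 15/2.

37/5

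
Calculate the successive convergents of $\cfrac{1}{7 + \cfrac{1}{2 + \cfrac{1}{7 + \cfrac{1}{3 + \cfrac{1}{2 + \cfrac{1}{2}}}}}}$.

0/1, 1/7, 2/15, 15/112, 47/351, 109/814, 265/1979

Using the convergent recurrence p_i = a_i*p_{i-1} + p_{i-2}, q_i = a_i*q_{i-1} + q_{i-2} with p_{-2}=0, p_{-1}=1, q_{-2}=1, q_{-1}=0:
  i=0: a_0=0, p_0 = 0*1 + 0 = 0, q_0 = 0*0 + 1 = 1.
  i=1: a_1=7, p_1 = 7*0 + 1 = 1, q_1 = 7*1 + 0 = 7.
  i=2: a_2=2, p_2 = 2*1 + 0 = 2, q_2 = 2*7 + 1 = 15.
  i=3: a_3=7, p_3 = 7*2 + 1 = 15, q_3 = 7*15 + 7 = 112.
  i=4: a_4=3, p_4 = 3*15 + 2 = 47, q_4 = 3*112 + 15 = 351.
  i=5: a_5=2, p_5 = 2*47 + 15 = 109, q_5 = 2*351 + 112 = 814.
  i=6: a_6=2, p_6 = 2*109 + 47 = 265, q_6 = 2*814 + 351 = 1979.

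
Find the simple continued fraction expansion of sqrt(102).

Write x_i = (sqrt(102) + m_i)/d_i with (m_0, d_0) = (0, 1). a_0 = floor(sqrt(102)) = 10, since 10^2 = 100 <= 102 < 121 = 11^2.
Iterate m_{i+1} = d_i*a_i - m_i, d_{i+1} = (102 - m_{i+1}^2)/d_i, a_{i+1} = floor((a_0 + m_{i+1})/d_{i+1}):
  m_1 = 1*10 - 0 = 10, d_1 = (102 - 10^2)/1 = 2/1 = 2, a_1 = floor((10 + 10)/2) = 10.
  m_2 = 2*10 - 10 = 10, d_2 = (102 - 10^2)/2 = 2/2 = 1, a_2 = floor((10 + 10)/1) = 20.
  m_3 = 1*20 - 10 = 10, d_3 = (102 - 10^2)/1 = 2/1 = 2: (m_3, d_3) = (m_1, d_1) = (10, 2), so from here the quotients repeat a_1, a_2; the period length is 2.
Hence the expansion of sqrt(102) is a_0 = 10 followed by the repeating block 10, 20 (period 2).

[10; (10, 20)]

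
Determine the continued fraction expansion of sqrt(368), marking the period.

Write x_i = (sqrt(368) + m_i)/d_i with (m_0, d_0) = (0, 1). a_0 = floor(sqrt(368)) = 19, since 19^2 = 361 <= 368 < 400 = 20^2.
Iterate m_{i+1} = d_i*a_i - m_i, d_{i+1} = (368 - m_{i+1}^2)/d_i, a_{i+1} = floor((a_0 + m_{i+1})/d_{i+1}):
  m_1 = 1*19 - 0 = 19, d_1 = (368 - 19^2)/1 = 7/1 = 7, a_1 = floor((19 + 19)/7) = 5.
  m_2 = 7*5 - 19 = 16, d_2 = (368 - 16^2)/7 = 112/7 = 16, a_2 = floor((19 + 16)/16) = 2.
  m_3 = 16*2 - 16 = 16, d_3 = (368 - 16^2)/16 = 112/16 = 7, a_3 = floor((19 + 16)/7) = 5.
  m_4 = 7*5 - 16 = 19, d_4 = (368 - 19^2)/7 = 7/7 = 1, a_4 = floor((19 + 19)/1) = 38.
  m_5 = 1*38 - 19 = 19, d_5 = (368 - 19^2)/1 = 7/1 = 7: (m_5, d_5) = (m_1, d_1) = (19, 7), so from here the quotients repeat a_1, ..., a_4; the period length is 4.
Hence the expansion of sqrt(368) is a_0 = 19 followed by the repeating block 5, 2, 5, 38 (period 4).

[19; (5, 2, 5, 38)]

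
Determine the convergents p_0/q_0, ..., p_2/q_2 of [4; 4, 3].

4/1, 17/4, 55/13

Using the convergent recurrence p_i = a_i*p_{i-1} + p_{i-2}, q_i = a_i*q_{i-1} + q_{i-2} with p_{-2}=0, p_{-1}=1, q_{-2}=1, q_{-1}=0:
  i=0: a_0=4, p_0 = 4*1 + 0 = 4, q_0 = 4*0 + 1 = 1.
  i=1: a_1=4, p_1 = 4*4 + 1 = 17, q_1 = 4*1 + 0 = 4.
  i=2: a_2=3, p_2 = 3*17 + 4 = 55, q_2 = 3*4 + 1 = 13.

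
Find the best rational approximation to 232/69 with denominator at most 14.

Expand x = 232/69 as a continued fraction with the Euclidean algorithm:
  232 = 3*69 + 25, so a_0 = 3.
  69 = 2*25 + 19, so a_1 = 2.
  25 = 1*19 + 6, so a_2 = 1.
  19 = 3*6 + 1, so a_3 = 3.
  6 = 6*1 + 0, so a_4 = 6.
so x = [3; 2, 1, 3, 6].
Convergents (p_i = a_i*p_{i-1} + p_{i-2}, q_i = a_i*q_{i-1} + q_{i-2} with p_{-2}=0, p_{-1}=1, q_{-2}=1, q_{-1}=0), until the denominator exceeds 14:
  i=0: a_0=3, p_0 = 3*1 + 0 = 3, q_0 = 3*0 + 1 = 1.
  i=1: a_1=2, p_1 = 2*3 + 1 = 7, q_1 = 2*1 + 0 = 2.
  i=2: a_2=1, p_2 = 1*7 + 3 = 10, q_2 = 1*2 + 1 = 3.
  i=3: a_3=3, p_3 = 3*10 + 7 = 37, q_3 = 3*3 + 2 = 11.
  i=4: a_4=6, p_4 = 6*37 + 10 = 232, q_4 = 6*11 + 3 = 69.
q_4 = 69 > 14, so the last convergent with denominator <= 14 is p_3/q_3 = 37/11.
The closest fraction with denominator <= 14 is either p_3/q_3 or the intermediate fraction (k*p_3 + p_2)/(k*q_3 + q_2) with the largest k >= 1 whose denominator stays <= 14; these approach x as k grows, and every other convergent or intermediate fraction in range is farther away.
Largest k: floor((14 - q_2)/q_3) = floor((14 - 3)/11) = 1.
That gives (1*37 + 10)/(1*11 + 3) = 47/14.
Compare the errors: |x - 37/11| = |232*11 - 37*69|/(69*11) = 1/759, and |x - 47/14| = |232*14 - 47*69|/(69*14) = 5/966.
Cross-multiplying, 1*966 = 966 < 3795 = 5*759, so 1/759 is smaller: the convergent 37/11 is closer to x than 47/14.

37/11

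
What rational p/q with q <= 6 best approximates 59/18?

Expand x = 59/18 as a continued fraction with the Euclidean algorithm:
  59 = 3*18 + 5, so a_0 = 3.
  18 = 3*5 + 3, so a_1 = 3.
  5 = 1*3 + 2, so a_2 = 1.
  3 = 1*2 + 1, so a_3 = 1.
  2 = 2*1 + 0, so a_4 = 2.
so x = [3; 3, 1, 1, 2].
Convergents (p_i = a_i*p_{i-1} + p_{i-2}, q_i = a_i*q_{i-1} + q_{i-2} with p_{-2}=0, p_{-1}=1, q_{-2}=1, q_{-1}=0), until the denominator exceeds 6:
  i=0: a_0=3, p_0 = 3*1 + 0 = 3, q_0 = 3*0 + 1 = 1.
  i=1: a_1=3, p_1 = 3*3 + 1 = 10, q_1 = 3*1 + 0 = 3.
  i=2: a_2=1, p_2 = 1*10 + 3 = 13, q_2 = 1*3 + 1 = 4.
  i=3: a_3=1, p_3 = 1*13 + 10 = 23, q_3 = 1*4 + 3 = 7.
q_3 = 7 > 6, so the last convergent with denominator <= 6 is p_2/q_2 = 13/4.
The closest fraction with denominator <= 6 is either p_2/q_2 or the intermediate fraction (k*p_2 + p_1)/(k*q_2 + q_1) with the largest k >= 1 whose denominator stays <= 6; these approach x as k grows, and every other convergent or intermediate fraction in range is farther away.
Largest k: floor((6 - q_1)/q_2) = floor((6 - 3)/4) = 0.
Since k = 0, no intermediate fraction beyond p_2/q_2 has denominator <= 6, so the convergent 13/4 is the closest (its error is |59*4 - 13*18|/(18*4) = 2/72).

13/4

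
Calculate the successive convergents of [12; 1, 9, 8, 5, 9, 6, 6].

Using the convergent recurrence p_i = a_i*p_{i-1} + p_{i-2}, q_i = a_i*q_{i-1} + q_{i-2} with p_{-2}=0, p_{-1}=1, q_{-2}=1, q_{-1}=0:
  i=0: a_0=12, p_0 = 12*1 + 0 = 12, q_0 = 12*0 + 1 = 1.
  i=1: a_1=1, p_1 = 1*12 + 1 = 13, q_1 = 1*1 + 0 = 1.
  i=2: a_2=9, p_2 = 9*13 + 12 = 129, q_2 = 9*1 + 1 = 10.
  i=3: a_3=8, p_3 = 8*129 + 13 = 1045, q_3 = 8*10 + 1 = 81.
  i=4: a_4=5, p_4 = 5*1045 + 129 = 5354, q_4 = 5*81 + 10 = 415.
  i=5: a_5=9, p_5 = 9*5354 + 1045 = 49231, q_5 = 9*415 + 81 = 3816.
  i=6: a_6=6, p_6 = 6*49231 + 5354 = 300740, q_6 = 6*3816 + 415 = 23311.
  i=7: a_7=6, p_7 = 6*300740 + 49231 = 1853671, q_7 = 6*23311 + 3816 = 143682.

12/1, 13/1, 129/10, 1045/81, 5354/415, 49231/3816, 300740/23311, 1853671/143682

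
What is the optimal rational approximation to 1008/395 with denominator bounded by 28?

51/20

Expand x = 1008/395 as a continued fraction with the Euclidean algorithm:
  1008 = 2*395 + 218, so a_0 = 2.
  395 = 1*218 + 177, so a_1 = 1.
  218 = 1*177 + 41, so a_2 = 1.
  177 = 4*41 + 13, so a_3 = 4.
  41 = 3*13 + 2, so a_4 = 3.
  13 = 6*2 + 1, so a_5 = 6.
  2 = 2*1 + 0, so a_6 = 2.
so x = [2; 1, 1, 4, 3, 6, 2].
Convergents (p_i = a_i*p_{i-1} + p_{i-2}, q_i = a_i*q_{i-1} + q_{i-2} with p_{-2}=0, p_{-1}=1, q_{-2}=1, q_{-1}=0), until the denominator exceeds 28:
  i=0: a_0=2, p_0 = 2*1 + 0 = 2, q_0 = 2*0 + 1 = 1.
  i=1: a_1=1, p_1 = 1*2 + 1 = 3, q_1 = 1*1 + 0 = 1.
  i=2: a_2=1, p_2 = 1*3 + 2 = 5, q_2 = 1*1 + 1 = 2.
  i=3: a_3=4, p_3 = 4*5 + 3 = 23, q_3 = 4*2 + 1 = 9.
  i=4: a_4=3, p_4 = 3*23 + 5 = 74, q_4 = 3*9 + 2 = 29.
q_4 = 29 > 28, so the last convergent with denominator <= 28 is p_3/q_3 = 23/9.
The closest fraction with denominator <= 28 is either p_3/q_3 or the intermediate fraction (k*p_3 + p_2)/(k*q_3 + q_2) with the largest k >= 1 whose denominator stays <= 28; these approach x as k grows, and every other convergent or intermediate fraction in range is farther away.
Largest k: floor((28 - q_2)/q_3) = floor((28 - 2)/9) = 2.
That gives (2*23 + 5)/(2*9 + 2) = 51/20.
Compare the errors: |x - 23/9| = |1008*9 - 23*395|/(395*9) = 13/3555, and |x - 51/20| = |1008*20 - 51*395|/(395*20) = 15/7900.
Cross-multiplying, 15*3555 = 53325 < 102700 = 13*7900, so 15/7900 is smaller: the intermediate fraction 51/20 is closer to x than 23/9.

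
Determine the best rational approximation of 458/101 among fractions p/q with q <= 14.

59/13

Expand x = 458/101 as a continued fraction with the Euclidean algorithm:
  458 = 4*101 + 54, so a_0 = 4.
  101 = 1*54 + 47, so a_1 = 1.
  54 = 1*47 + 7, so a_2 = 1.
  47 = 6*7 + 5, so a_3 = 6.
  7 = 1*5 + 2, so a_4 = 1.
  5 = 2*2 + 1, so a_5 = 2.
  2 = 2*1 + 0, so a_6 = 2.
so x = [4; 1, 1, 6, 1, 2, 2].
Convergents (p_i = a_i*p_{i-1} + p_{i-2}, q_i = a_i*q_{i-1} + q_{i-2} with p_{-2}=0, p_{-1}=1, q_{-2}=1, q_{-1}=0), until the denominator exceeds 14:
  i=0: a_0=4, p_0 = 4*1 + 0 = 4, q_0 = 4*0 + 1 = 1.
  i=1: a_1=1, p_1 = 1*4 + 1 = 5, q_1 = 1*1 + 0 = 1.
  i=2: a_2=1, p_2 = 1*5 + 4 = 9, q_2 = 1*1 + 1 = 2.
  i=3: a_3=6, p_3 = 6*9 + 5 = 59, q_3 = 6*2 + 1 = 13.
  i=4: a_4=1, p_4 = 1*59 + 9 = 68, q_4 = 1*13 + 2 = 15.
q_4 = 15 > 14, so the last convergent with denominator <= 14 is p_3/q_3 = 59/13.
The closest fraction with denominator <= 14 is either p_3/q_3 or the intermediate fraction (k*p_3 + p_2)/(k*q_3 + q_2) with the largest k >= 1 whose denominator stays <= 14; these approach x as k grows, and every other convergent or intermediate fraction in range is farther away.
Largest k: floor((14 - q_2)/q_3) = floor((14 - 2)/13) = 0.
Since k = 0, no intermediate fraction beyond p_3/q_3 has denominator <= 14, so the convergent 59/13 is the closest (its error is |458*13 - 59*101|/(101*13) = 5/1313).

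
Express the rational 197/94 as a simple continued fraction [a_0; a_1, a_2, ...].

[2; 10, 2, 4]

Run the Euclidean algorithm on 197 and 94; the successive quotients are the partial quotients a_0, a_1, ... (each step inverts the fractional part left over by the previous one):
  197 = 2*94 + 9, so a_0 = 2.
  94 = 10*9 + 4, so a_1 = 10.
  9 = 2*4 + 1, so a_2 = 2.
  4 = 4*1 + 0, so a_3 = 4.
The remainder reaches 0 after 4 divisions, so the expansion has 4 partial quotients, read off in order.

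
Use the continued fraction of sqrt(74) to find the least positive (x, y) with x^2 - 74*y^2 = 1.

(x, y) = (3699, 430)

First expand sqrt(74) as a continued fraction. With x_i = (sqrt(74) + m_i)/d_i and (m_0, d_0) = (0, 1): a_0 = floor(sqrt(74)) = 8, since 8^2 = 64 <= 74 < 81 = 9^2.
Iterate m_{i+1} = d_i*a_i - m_i, d_{i+1} = (74 - m_{i+1}^2)/d_i, a_{i+1} = floor((a_0 + m_{i+1})/d_{i+1}):
  m_1 = 1*8 - 0 = 8, d_1 = (74 - 8^2)/1 = 10/1 = 10, a_1 = floor((8 + 8)/10) = 1.
  m_2 = 10*1 - 8 = 2, d_2 = (74 - 2^2)/10 = 70/10 = 7, a_2 = floor((8 + 2)/7) = 1.
  m_3 = 7*1 - 2 = 5, d_3 = (74 - 5^2)/7 = 49/7 = 7, a_3 = floor((8 + 5)/7) = 1.
  m_4 = 7*1 - 5 = 2, d_4 = (74 - 2^2)/7 = 70/7 = 10, a_4 = floor((8 + 2)/10) = 1.
  m_5 = 10*1 - 2 = 8, d_5 = (74 - 8^2)/10 = 10/10 = 1, a_5 = floor((8 + 8)/1) = 16.
  m_6 = 1*16 - 8 = 8, d_6 = (74 - 8^2)/1 = 10/1 = 10: (m_6, d_6) = (m_1, d_1) = (8, 10), so from here the quotients repeat a_1, ..., a_5; the period length is 5.
So sqrt(74) = [8; (1, 1, 1, 1, 16)] with period length k = 5.
k is odd, so (p_{k-1}, q_{k-1}) only solves x^2 - 74y^2 = -1 and the fundamental solution of x^2 - 74y^2 = 1 is (p_{2k-1}, q_{2k-1}) = (p_9, q_9); compute convergents through index 9, running through the period twice.
Convergents (p_i = a_i*p_{i-1} + p_{i-2}, q_i = a_i*q_{i-1} + q_{i-2} with p_{-2}=0, p_{-1}=1, q_{-2}=1, q_{-1}=0):
  i=0: a_0=8, p_0 = 8*1 + 0 = 8, q_0 = 8*0 + 1 = 1.
  i=1: a_1=1, p_1 = 1*8 + 1 = 9, q_1 = 1*1 + 0 = 1.
  i=2: a_2=1, p_2 = 1*9 + 8 = 17, q_2 = 1*1 + 1 = 2.
  i=3: a_3=1, p_3 = 1*17 + 9 = 26, q_3 = 1*2 + 1 = 3.
  i=4: a_4=1, p_4 = 1*26 + 17 = 43, q_4 = 1*3 + 2 = 5.
  i=5: a_5=16, p_5 = 16*43 + 26 = 714, q_5 = 16*5 + 3 = 83.
  i=6: a_6=1, p_6 = 1*714 + 43 = 757, q_6 = 1*83 + 5 = 88.
  i=7: a_7=1, p_7 = 1*757 + 714 = 1471, q_7 = 1*88 + 83 = 171.
  i=8: a_8=1, p_8 = 1*1471 + 757 = 2228, q_8 = 1*171 + 88 = 259.
  i=9: a_9=1, p_9 = 1*2228 + 1471 = 3699, q_9 = 1*259 + 171 = 430.
Indeed p_4^2 - 74*q_4^2 = 1849 - 1850 = -1, not +1.
Check: 3699^2 - 74*430^2 = 13682601 - 13682600 = 1, so (x, y) = (3699, 430) solves the equation, and by the theorem it is the least positive solution.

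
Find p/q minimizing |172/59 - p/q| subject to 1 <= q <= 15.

35/12

Expand x = 172/59 as a continued fraction with the Euclidean algorithm:
  172 = 2*59 + 54, so a_0 = 2.
  59 = 1*54 + 5, so a_1 = 1.
  54 = 10*5 + 4, so a_2 = 10.
  5 = 1*4 + 1, so a_3 = 1.
  4 = 4*1 + 0, so a_4 = 4.
so x = [2; 1, 10, 1, 4].
Convergents (p_i = a_i*p_{i-1} + p_{i-2}, q_i = a_i*q_{i-1} + q_{i-2} with p_{-2}=0, p_{-1}=1, q_{-2}=1, q_{-1}=0), until the denominator exceeds 15:
  i=0: a_0=2, p_0 = 2*1 + 0 = 2, q_0 = 2*0 + 1 = 1.
  i=1: a_1=1, p_1 = 1*2 + 1 = 3, q_1 = 1*1 + 0 = 1.
  i=2: a_2=10, p_2 = 10*3 + 2 = 32, q_2 = 10*1 + 1 = 11.
  i=3: a_3=1, p_3 = 1*32 + 3 = 35, q_3 = 1*11 + 1 = 12.
  i=4: a_4=4, p_4 = 4*35 + 32 = 172, q_4 = 4*12 + 11 = 59.
q_4 = 59 > 15, so the last convergent with denominator <= 15 is p_3/q_3 = 35/12.
The closest fraction with denominator <= 15 is either p_3/q_3 or the intermediate fraction (k*p_3 + p_2)/(k*q_3 + q_2) with the largest k >= 1 whose denominator stays <= 15; these approach x as k grows, and every other convergent or intermediate fraction in range is farther away.
Largest k: floor((15 - q_2)/q_3) = floor((15 - 11)/12) = 0.
Since k = 0, no intermediate fraction beyond p_3/q_3 has denominator <= 15, so the convergent 35/12 is the closest (its error is |172*12 - 35*59|/(59*12) = 1/708).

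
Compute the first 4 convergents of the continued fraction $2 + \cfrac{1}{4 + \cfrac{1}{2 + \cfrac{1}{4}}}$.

Using the convergent recurrence p_i = a_i*p_{i-1} + p_{i-2}, q_i = a_i*q_{i-1} + q_{i-2} with p_{-2}=0, p_{-1}=1, q_{-2}=1, q_{-1}=0:
  i=0: a_0=2, p_0 = 2*1 + 0 = 2, q_0 = 2*0 + 1 = 1.
  i=1: a_1=4, p_1 = 4*2 + 1 = 9, q_1 = 4*1 + 0 = 4.
  i=2: a_2=2, p_2 = 2*9 + 2 = 20, q_2 = 2*4 + 1 = 9.
  i=3: a_3=4, p_3 = 4*20 + 9 = 89, q_3 = 4*9 + 4 = 40.

2/1, 9/4, 20/9, 89/40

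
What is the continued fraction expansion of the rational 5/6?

[0; 1, 5]

Run the Euclidean algorithm on 5 and 6; the successive quotients are the partial quotients a_0, a_1, ... (each step inverts the fractional part left over by the previous one):
  5 = 0*6 + 5, so a_0 = 0.
  6 = 1*5 + 1, so a_1 = 1.
  5 = 5*1 + 0, so a_2 = 5.
The remainder reaches 0 after 3 divisions, so the expansion has 3 partial quotients, read off in order.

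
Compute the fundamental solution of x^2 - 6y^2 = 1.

(x, y) = (5, 2)

First expand sqrt(6) as a continued fraction. With x_i = (sqrt(6) + m_i)/d_i and (m_0, d_0) = (0, 1): a_0 = floor(sqrt(6)) = 2, since 2^2 = 4 <= 6 < 9 = 3^2.
Iterate m_{i+1} = d_i*a_i - m_i, d_{i+1} = (6 - m_{i+1}^2)/d_i, a_{i+1} = floor((a_0 + m_{i+1})/d_{i+1}):
  m_1 = 1*2 - 0 = 2, d_1 = (6 - 2^2)/1 = 2/1 = 2, a_1 = floor((2 + 2)/2) = 2.
  m_2 = 2*2 - 2 = 2, d_2 = (6 - 2^2)/2 = 2/2 = 1, a_2 = floor((2 + 2)/1) = 4.
  m_3 = 1*4 - 2 = 2, d_3 = (6 - 2^2)/1 = 2/1 = 2: (m_3, d_3) = (m_1, d_1) = (2, 2), so from here the quotients repeat a_1, a_2; the period length is 2.
So sqrt(6) = [2; (2, 4)] with period length k = 2.
k is even, so the fundamental solution of x^2 - 6y^2 = 1 is (p_{k-1}, q_{k-1}) = (p_1, q_1); compute convergents through index 1.
Convergents (p_i = a_i*p_{i-1} + p_{i-2}, q_i = a_i*q_{i-1} + q_{i-2} with p_{-2}=0, p_{-1}=1, q_{-2}=1, q_{-1}=0):
  i=0: a_0=2, p_0 = 2*1 + 0 = 2, q_0 = 2*0 + 1 = 1.
  i=1: a_1=2, p_1 = 2*2 + 1 = 5, q_1 = 2*1 + 0 = 2.
Check: 5^2 - 6*2^2 = 25 - 24 = 1, so (x, y) = (5, 2) solves the equation, and by the theorem it is the least positive solution.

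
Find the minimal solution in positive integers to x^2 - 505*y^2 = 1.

(x, y) = (809, 36)

First expand sqrt(505) as a continued fraction. With x_i = (sqrt(505) + m_i)/d_i and (m_0, d_0) = (0, 1): a_0 = floor(sqrt(505)) = 22, since 22^2 = 484 <= 505 < 529 = 23^2.
Iterate m_{i+1} = d_i*a_i - m_i, d_{i+1} = (505 - m_{i+1}^2)/d_i, a_{i+1} = floor((a_0 + m_{i+1})/d_{i+1}):
  m_1 = 1*22 - 0 = 22, d_1 = (505 - 22^2)/1 = 21/1 = 21, a_1 = floor((22 + 22)/21) = 2.
  m_2 = 21*2 - 22 = 20, d_2 = (505 - 20^2)/21 = 105/21 = 5, a_2 = floor((22 + 20)/5) = 8.
  m_3 = 5*8 - 20 = 20, d_3 = (505 - 20^2)/5 = 105/5 = 21, a_3 = floor((22 + 20)/21) = 2.
  m_4 = 21*2 - 20 = 22, d_4 = (505 - 22^2)/21 = 21/21 = 1, a_4 = floor((22 + 22)/1) = 44.
  m_5 = 1*44 - 22 = 22, d_5 = (505 - 22^2)/1 = 21/1 = 21: (m_5, d_5) = (m_1, d_1) = (22, 21), so from here the quotients repeat a_1, ..., a_4; the period length is 4.
So sqrt(505) = [22; (2, 8, 2, 44)] with period length k = 4.
k is even, so the fundamental solution of x^2 - 505y^2 = 1 is (p_{k-1}, q_{k-1}) = (p_3, q_3); compute convergents through index 3.
Convergents (p_i = a_i*p_{i-1} + p_{i-2}, q_i = a_i*q_{i-1} + q_{i-2} with p_{-2}=0, p_{-1}=1, q_{-2}=1, q_{-1}=0):
  i=0: a_0=22, p_0 = 22*1 + 0 = 22, q_0 = 22*0 + 1 = 1.
  i=1: a_1=2, p_1 = 2*22 + 1 = 45, q_1 = 2*1 + 0 = 2.
  i=2: a_2=8, p_2 = 8*45 + 22 = 382, q_2 = 8*2 + 1 = 17.
  i=3: a_3=2, p_3 = 2*382 + 45 = 809, q_3 = 2*17 + 2 = 36.
Check: 809^2 - 505*36^2 = 654481 - 654480 = 1, so (x, y) = (809, 36) solves the equation, and by the theorem it is the least positive solution.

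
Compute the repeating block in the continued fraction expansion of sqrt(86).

[9; (3, 1, 1, 1, 8, 1, 1, 1, 3, 18)]

Write x_i = (sqrt(86) + m_i)/d_i with (m_0, d_0) = (0, 1). a_0 = floor(sqrt(86)) = 9, since 9^2 = 81 <= 86 < 100 = 10^2.
Iterate m_{i+1} = d_i*a_i - m_i, d_{i+1} = (86 - m_{i+1}^2)/d_i, a_{i+1} = floor((a_0 + m_{i+1})/d_{i+1}):
  m_1 = 1*9 - 0 = 9, d_1 = (86 - 9^2)/1 = 5/1 = 5, a_1 = floor((9 + 9)/5) = 3.
  m_2 = 5*3 - 9 = 6, d_2 = (86 - 6^2)/5 = 50/5 = 10, a_2 = floor((9 + 6)/10) = 1.
  m_3 = 10*1 - 6 = 4, d_3 = (86 - 4^2)/10 = 70/10 = 7, a_3 = floor((9 + 4)/7) = 1.
  m_4 = 7*1 - 4 = 3, d_4 = (86 - 3^2)/7 = 77/7 = 11, a_4 = floor((9 + 3)/11) = 1.
  m_5 = 11*1 - 3 = 8, d_5 = (86 - 8^2)/11 = 22/11 = 2, a_5 = floor((9 + 8)/2) = 8.
  m_6 = 2*8 - 8 = 8, d_6 = (86 - 8^2)/2 = 22/2 = 11, a_6 = floor((9 + 8)/11) = 1.
  m_7 = 11*1 - 8 = 3, d_7 = (86 - 3^2)/11 = 77/11 = 7, a_7 = floor((9 + 3)/7) = 1.
  m_8 = 7*1 - 3 = 4, d_8 = (86 - 4^2)/7 = 70/7 = 10, a_8 = floor((9 + 4)/10) = 1.
  m_9 = 10*1 - 4 = 6, d_9 = (86 - 6^2)/10 = 50/10 = 5, a_9 = floor((9 + 6)/5) = 3.
  m_10 = 5*3 - 6 = 9, d_10 = (86 - 9^2)/5 = 5/5 = 1, a_10 = floor((9 + 9)/1) = 18.
  m_11 = 1*18 - 9 = 9, d_11 = (86 - 9^2)/1 = 5/1 = 5: (m_11, d_11) = (m_1, d_1) = (9, 5), so from here the quotients repeat a_1, ..., a_10; the period length is 10.
Hence the expansion of sqrt(86) is a_0 = 9 followed by the repeating block 3, 1, 1, 1, 8, 1, 1, 1, 3, 18 (period 10).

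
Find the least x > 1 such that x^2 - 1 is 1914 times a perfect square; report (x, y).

(x, y) = (175, 4)

First expand sqrt(1914) as a continued fraction. With x_i = (sqrt(1914) + m_i)/d_i and (m_0, d_0) = (0, 1): a_0 = floor(sqrt(1914)) = 43, since 43^2 = 1849 <= 1914 < 1936 = 44^2.
Iterate m_{i+1} = d_i*a_i - m_i, d_{i+1} = (1914 - m_{i+1}^2)/d_i, a_{i+1} = floor((a_0 + m_{i+1})/d_{i+1}):
  m_1 = 1*43 - 0 = 43, d_1 = (1914 - 43^2)/1 = 65/1 = 65, a_1 = floor((43 + 43)/65) = 1.
  m_2 = 65*1 - 43 = 22, d_2 = (1914 - 22^2)/65 = 1430/65 = 22, a_2 = floor((43 + 22)/22) = 2.
  m_3 = 22*2 - 22 = 22, d_3 = (1914 - 22^2)/22 = 1430/22 = 65, a_3 = floor((43 + 22)/65) = 1.
  m_4 = 65*1 - 22 = 43, d_4 = (1914 - 43^2)/65 = 65/65 = 1, a_4 = floor((43 + 43)/1) = 86.
  m_5 = 1*86 - 43 = 43, d_5 = (1914 - 43^2)/1 = 65/1 = 65: (m_5, d_5) = (m_1, d_1) = (43, 65), so from here the quotients repeat a_1, ..., a_4; the period length is 4.
So sqrt(1914) = [43; (1, 2, 1, 86)] with period length k = 4.
k is even, so the fundamental solution of x^2 - 1914y^2 = 1 is (p_{k-1}, q_{k-1}) = (p_3, q_3); compute convergents through index 3.
Convergents (p_i = a_i*p_{i-1} + p_{i-2}, q_i = a_i*q_{i-1} + q_{i-2} with p_{-2}=0, p_{-1}=1, q_{-2}=1, q_{-1}=0):
  i=0: a_0=43, p_0 = 43*1 + 0 = 43, q_0 = 43*0 + 1 = 1.
  i=1: a_1=1, p_1 = 1*43 + 1 = 44, q_1 = 1*1 + 0 = 1.
  i=2: a_2=2, p_2 = 2*44 + 43 = 131, q_2 = 2*1 + 1 = 3.
  i=3: a_3=1, p_3 = 1*131 + 44 = 175, q_3 = 1*3 + 1 = 4.
Check: 175^2 - 1914*4^2 = 30625 - 30624 = 1, so (x, y) = (175, 4) solves the equation, and by the theorem it is the least positive solution.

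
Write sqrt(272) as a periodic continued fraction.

[16; (2, 32)]

Write x_i = (sqrt(272) + m_i)/d_i with (m_0, d_0) = (0, 1). a_0 = floor(sqrt(272)) = 16, since 16^2 = 256 <= 272 < 289 = 17^2.
Iterate m_{i+1} = d_i*a_i - m_i, d_{i+1} = (272 - m_{i+1}^2)/d_i, a_{i+1} = floor((a_0 + m_{i+1})/d_{i+1}):
  m_1 = 1*16 - 0 = 16, d_1 = (272 - 16^2)/1 = 16/1 = 16, a_1 = floor((16 + 16)/16) = 2.
  m_2 = 16*2 - 16 = 16, d_2 = (272 - 16^2)/16 = 16/16 = 1, a_2 = floor((16 + 16)/1) = 32.
  m_3 = 1*32 - 16 = 16, d_3 = (272 - 16^2)/1 = 16/1 = 16: (m_3, d_3) = (m_1, d_1) = (16, 16), so from here the quotients repeat a_1, a_2; the period length is 2.
Hence the expansion of sqrt(272) is a_0 = 16 followed by the repeating block 2, 32 (period 2).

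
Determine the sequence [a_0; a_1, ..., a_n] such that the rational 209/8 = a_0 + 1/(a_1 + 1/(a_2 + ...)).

[26; 8]

Run the Euclidean algorithm on 209 and 8; the successive quotients are the partial quotients a_0, a_1, ... (each step inverts the fractional part left over by the previous one):
  209 = 26*8 + 1, so a_0 = 26.
  8 = 8*1 + 0, so a_1 = 8.
The remainder reaches 0 after 2 divisions, so the expansion has 2 partial quotients, read off in order.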